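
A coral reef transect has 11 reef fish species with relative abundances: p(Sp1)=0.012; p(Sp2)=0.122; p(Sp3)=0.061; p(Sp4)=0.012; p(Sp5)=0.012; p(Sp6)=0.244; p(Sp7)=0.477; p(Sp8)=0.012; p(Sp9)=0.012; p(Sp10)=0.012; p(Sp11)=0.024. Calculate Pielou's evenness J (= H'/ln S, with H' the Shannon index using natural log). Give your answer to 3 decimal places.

H' = −Σ pᵢ ln pᵢ = −((-0.05307) + (-0.25666) + (-0.17061) + (-0.05307) + (-0.05307) + (-0.34418) + (-0.35309) + (-0.05307) + (-0.05307) + (-0.05307) + (-0.08951)) = 1.53250 (working shown to 5 dp, full precision carried).
With S = 11 species, ln S = 2.39790, so J = 1.53250/2.39790 = 0.63910, i.e. 0.639 to 3 decimal places.

0.639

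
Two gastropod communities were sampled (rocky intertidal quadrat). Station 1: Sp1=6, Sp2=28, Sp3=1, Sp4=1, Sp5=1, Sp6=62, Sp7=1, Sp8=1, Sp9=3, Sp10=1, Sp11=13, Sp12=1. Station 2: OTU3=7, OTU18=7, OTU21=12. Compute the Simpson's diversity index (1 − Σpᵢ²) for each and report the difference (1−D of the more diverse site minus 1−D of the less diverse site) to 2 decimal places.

Station 1: N=119, proportions 0.0504, 0.2353, 0.0084, 0.0084, 0.0084, 0.521, 0.0084, 0.0084, 0.0252, 0.0084, 0.1092, 0.0084, giving 1−D = 0.6576 (working shown to 4 dp, full precision carried).
Station 2: N=26, proportions 0.2692, 0.2692, 0.4615, giving 1−D = 0.6420.
Difference = |0.6576 − 0.6420| = 0.0156, i.e. 0.02 to 2 decimal places.

0.02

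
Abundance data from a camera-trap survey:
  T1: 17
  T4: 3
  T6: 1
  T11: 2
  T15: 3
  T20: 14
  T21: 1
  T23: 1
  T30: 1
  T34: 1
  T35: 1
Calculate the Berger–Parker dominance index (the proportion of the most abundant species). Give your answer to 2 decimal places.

Total N = 17+3+1+2+3+14+1+1+1+1+1 = 45, so the proportions are 0.3778, 0.0667, 0.0222, 0.0444, 0.0667, 0.3111, 0.0222, 0.0222, 0.0222, 0.0222, 0.0222 (working shown to 4 dp, full precision carried).
The largest proportion is 0.3778, i.e. d = 0.38 to 2 decimal places.

0.38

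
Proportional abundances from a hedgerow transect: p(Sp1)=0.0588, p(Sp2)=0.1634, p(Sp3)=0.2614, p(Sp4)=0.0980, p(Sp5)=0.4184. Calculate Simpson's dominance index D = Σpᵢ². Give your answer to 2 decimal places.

0.28

D = 0.0588² + 0.1634² + 0.2614² + 0.098² + 0.4184² = 0.0035 + 0.0267 + 0.0683 + 0.0096 + 0.1751 = 0.2831 (working shown to 4 dp, full precision carried).
To 2 decimal places, D = 0.28.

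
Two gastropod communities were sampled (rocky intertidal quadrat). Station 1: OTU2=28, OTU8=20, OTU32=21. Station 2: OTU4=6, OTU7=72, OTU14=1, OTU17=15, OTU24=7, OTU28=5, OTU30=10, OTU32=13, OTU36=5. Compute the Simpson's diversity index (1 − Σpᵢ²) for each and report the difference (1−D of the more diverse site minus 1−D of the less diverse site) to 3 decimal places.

0.018

Station 1: N=69, proportions 0.4058, 0.28986, 0.30435, giving 1−D = 0.65869 (working shown to 5 dp, full precision carried).
Station 2: N=134, proportions 0.04478, 0.53731, 0.00746, 0.11194, 0.05224, 0.03731, 0.07463, 0.09701, 0.03731, giving 1−D = 0.67621.
Difference = |0.65869 − 0.67621| = 0.01752, i.e. 0.018 to 3 decimal places.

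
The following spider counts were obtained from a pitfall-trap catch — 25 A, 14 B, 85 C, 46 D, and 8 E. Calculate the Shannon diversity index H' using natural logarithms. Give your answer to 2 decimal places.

1.32

Total N = 25+14+85+46+8 = 178, so the proportions are 0.1404, 0.0787, 0.4775, 0.2584, 0.0449 (working shown to 4 dp, full precision carried).
Each pᵢ ln pᵢ term: 0.1404×(-1.9629)=-0.2757, 0.0787×(-2.5427)=-0.2000, 0.4775×(-0.7391)=-0.3530, 0.2584×(-1.3531)=-0.3497, 0.0449×(-3.1023)=-0.1394.
Sum = -1.3178, so H' = 1.32.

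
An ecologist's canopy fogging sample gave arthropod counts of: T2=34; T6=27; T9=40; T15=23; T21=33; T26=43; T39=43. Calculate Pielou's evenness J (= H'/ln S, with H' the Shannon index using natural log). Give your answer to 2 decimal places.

Total N = 34+27+40+23+33+43+43 = 243, so the proportions are 0.1399, 0.1111, 0.1646, 0.0947, 0.1358, 0.177, 0.177 (working shown to 4 dp, full precision carried).
H' = −Σ pᵢ ln pᵢ = −((-0.2752) + (-0.2441) + (-0.2970) + (-0.2231) + (-0.2711) + (-0.3065) + (-0.3065)) = 1.9235.
With S = 7 species, ln S = 1.9459, so J = 1.9235/1.9459 = 0.9885, i.e. 0.99 to 2 decimal places.

0.99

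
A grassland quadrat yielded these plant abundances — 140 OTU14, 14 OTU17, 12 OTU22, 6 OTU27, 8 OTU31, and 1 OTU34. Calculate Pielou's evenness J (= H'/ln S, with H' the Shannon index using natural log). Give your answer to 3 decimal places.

0.478

Total N = 140+14+12+6+8+1 = 181, so the proportions are 0.77348, 0.07735, 0.0663, 0.03315, 0.0442, 0.00552 (working shown to 5 dp, full precision carried).
H' = −Σ pᵢ ln pᵢ = −((-0.19867) + (-0.19797) + (-0.17991) + (-0.11293) + (-0.13786) + (-0.02872)) = 0.85606.
With S = 6 species, ln S = 1.79176, so J = 0.85606/1.79176 = 0.47777, i.e. 0.478 to 3 decimal places.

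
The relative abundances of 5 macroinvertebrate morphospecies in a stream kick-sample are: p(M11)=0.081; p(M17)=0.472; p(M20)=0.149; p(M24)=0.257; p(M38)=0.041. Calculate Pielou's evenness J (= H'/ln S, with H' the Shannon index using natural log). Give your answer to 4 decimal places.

H' = −Σ pᵢ ln pᵢ = −((-0.203578) + (-0.354366) + (-0.283668) + (-0.349181) + (-0.130962)) = 1.321754 (working shown to 6 dp, full precision carried).
With S = 5 species, ln S = 1.609438, so J = 1.321754/1.609438 = 0.821252, i.e. 0.8213 to 4 decimal places.

0.8213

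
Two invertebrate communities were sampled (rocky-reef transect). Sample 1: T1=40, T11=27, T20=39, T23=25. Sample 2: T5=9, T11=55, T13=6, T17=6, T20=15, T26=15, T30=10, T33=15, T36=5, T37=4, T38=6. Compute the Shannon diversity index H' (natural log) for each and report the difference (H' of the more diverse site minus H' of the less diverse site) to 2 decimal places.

Sample 1: N=131, proportions 0.3053, 0.2061, 0.2977, 0.1908, giving H' = 1.3646 (working shown to 4 dp, full precision carried).
Sample 2: N=146, proportions 0.0616, 0.3767, 0.0411, 0.0411, 0.1027, 0.1027, 0.0685, 0.1027, 0.0342, 0.0274, 0.0411, giving H' = 2.0322.
Difference = |1.3646 − 2.0322| = 0.6676, i.e. 0.67 to 2 decimal places.

0.67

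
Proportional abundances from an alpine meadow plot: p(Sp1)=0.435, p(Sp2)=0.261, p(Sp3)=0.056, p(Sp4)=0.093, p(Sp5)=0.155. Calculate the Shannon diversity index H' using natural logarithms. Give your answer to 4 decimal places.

1.3840

Each pᵢ ln pᵢ term (working shown to 6 dp, full precision carried): 0.435×(-0.832409)=-0.362098, 0.261×(-1.343235)=-0.350584, 0.056×(-2.882404)=-0.161415, 0.093×(-2.375156)=-0.220889, 0.155×(-1.864330)=-0.288971.
Sum = -1.383958, so H' = 1.3840.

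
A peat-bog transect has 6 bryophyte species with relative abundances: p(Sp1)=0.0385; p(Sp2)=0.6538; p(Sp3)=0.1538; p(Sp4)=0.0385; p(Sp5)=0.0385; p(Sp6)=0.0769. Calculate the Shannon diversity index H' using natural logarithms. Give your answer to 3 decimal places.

Each pᵢ ln pᵢ term (working shown to 5 dp, full precision carried): 0.0385×(-3.25710)=-0.12540, 0.6538×(-0.42495)=-0.27783, 0.1538×(-1.87210)=-0.28793, 0.0385×(-3.25710)=-0.12540, 0.0385×(-3.25710)=-0.12540, 0.0769×(-2.56525)=-0.19727.
Sum = -1.13923, so H' = 1.139.

1.139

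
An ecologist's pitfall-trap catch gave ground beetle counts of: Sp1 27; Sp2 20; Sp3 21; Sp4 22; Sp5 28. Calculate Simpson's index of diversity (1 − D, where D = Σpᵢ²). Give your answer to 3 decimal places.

0.796

Total N = 27+20+21+22+28 = 118, so the proportions are 0.22881, 0.16949, 0.17797, 0.18644, 0.23729 (working shown to 5 dp, full precision carried).
D = 0.22881² + 0.16949² + 0.17797² + 0.18644² + 0.23729² = 0.05236 + 0.02873 + 0.03167 + 0.03476 + 0.05631 = 0.20382.
So 1 − D = 0.79618, i.e. 0.796 to 3 decimal places.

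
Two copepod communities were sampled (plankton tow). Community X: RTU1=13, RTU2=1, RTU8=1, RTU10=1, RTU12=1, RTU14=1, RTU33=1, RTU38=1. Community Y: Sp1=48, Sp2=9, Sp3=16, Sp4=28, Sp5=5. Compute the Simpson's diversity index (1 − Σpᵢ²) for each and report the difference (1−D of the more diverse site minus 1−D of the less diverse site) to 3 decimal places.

Community X: N=20, proportions 0.65, 0.05, 0.05, 0.05, 0.05, 0.05, 0.05, 0.05, giving 1−D = 0.56000 (working shown to 5 dp, full precision carried).
Community Y: N=106, proportions 0.45283, 0.08491, 0.15094, 0.26415, 0.04717, giving 1−D = 0.69295.
Difference = |0.56000 − 0.69295| = 0.13295, i.e. 0.133 to 3 decimal places.

0.133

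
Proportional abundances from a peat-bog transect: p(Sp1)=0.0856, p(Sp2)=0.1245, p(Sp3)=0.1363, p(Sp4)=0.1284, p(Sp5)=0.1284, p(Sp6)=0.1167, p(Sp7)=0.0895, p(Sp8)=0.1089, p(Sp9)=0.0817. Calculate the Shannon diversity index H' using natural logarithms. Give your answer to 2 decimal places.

Each pᵢ ln pᵢ term (working shown to 4 dp, full precision carried): 0.0856×(-2.4581)=-0.2104, 0.1245×(-2.0834)=-0.2594, 0.1363×(-1.9929)=-0.2716, 0.1284×(-2.0526)=-0.2636, 0.1284×(-2.0526)=-0.2636, 0.1167×(-2.1481)=-0.2507, 0.0895×(-2.4135)=-0.2160, 0.1089×(-2.2173)=-0.2415, 0.0817×(-2.5047)=-0.2046.
Sum = -2.1813, so H' = 2.18.

2.18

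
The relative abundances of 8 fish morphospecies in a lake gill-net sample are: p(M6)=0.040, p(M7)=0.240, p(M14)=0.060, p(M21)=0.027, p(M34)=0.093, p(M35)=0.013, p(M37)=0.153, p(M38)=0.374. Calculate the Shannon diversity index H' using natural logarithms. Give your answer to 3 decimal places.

1.670

Each pᵢ ln pᵢ term (working shown to 5 dp, full precision carried): 0.04×(-3.21888)=-0.12876, 0.24×(-1.42712)=-0.34251, 0.06×(-2.81341)=-0.16880, 0.027×(-3.61192)=-0.09752, 0.093×(-2.37516)=-0.22089, 0.013×(-4.34281)=-0.05646, 0.153×(-1.87732)=-0.28723, 0.374×(-0.98350)=-0.36783.
Sum = -1.66999, so H' = 1.670.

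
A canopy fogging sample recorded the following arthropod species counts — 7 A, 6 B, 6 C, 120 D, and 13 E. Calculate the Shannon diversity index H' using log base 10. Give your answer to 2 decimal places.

Total N = 7+6+6+120+13 = 152, so the proportions are 0.0461, 0.0395, 0.0395, 0.7895, 0.0855 (working shown to 4 dp, full precision carried).
Each pᵢ log₁₀ pᵢ term: 0.0461×(-1.3367)=-0.0616, 0.0395×(-1.4037)=-0.0554, 0.0395×(-1.4037)=-0.0554, 0.7895×(-0.1027)=-0.0810, 0.0855×(-1.0679)=-0.0913.
Sum = -0.3448, so H' = 0.34.

0.34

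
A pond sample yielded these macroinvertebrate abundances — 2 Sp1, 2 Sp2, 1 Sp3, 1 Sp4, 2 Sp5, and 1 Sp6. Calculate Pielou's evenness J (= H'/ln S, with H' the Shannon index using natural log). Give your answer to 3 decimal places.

Total N = 2+2+1+1+2+1 = 9, so the proportions are 0.22222, 0.22222, 0.11111, 0.11111, 0.22222, 0.11111 (working shown to 5 dp, full precision carried).
H' = −Σ pᵢ ln pᵢ = −((-0.33424) + (-0.33424) + (-0.24414) + (-0.24414) + (-0.33424) + (-0.24414)) = 1.73513.
With S = 6 species, ln S = 1.79176, so J = 1.73513/1.79176 = 0.96839, i.e. 0.968 to 3 decimal places.

0.968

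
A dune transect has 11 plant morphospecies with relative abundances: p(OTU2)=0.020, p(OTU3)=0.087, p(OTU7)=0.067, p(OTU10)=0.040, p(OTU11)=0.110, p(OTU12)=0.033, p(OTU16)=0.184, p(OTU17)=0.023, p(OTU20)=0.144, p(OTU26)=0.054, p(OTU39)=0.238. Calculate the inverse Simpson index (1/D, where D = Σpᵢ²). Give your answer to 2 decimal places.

D = 0.02² + 0.087² + 0.067² + 0.04² + 0.11² + 0.033² + 0.184² + 0.023² + 0.144² + 0.054² + 0.238² = 0.000400 + 0.007569 + 0.004489 + 0.001600 + 0.012100 + 0.001089 + 0.033856 + 0.000529 + 0.020736 + 0.002916 + 0.056644 = 0.141928 (working shown to 6 dp, full precision carried).
So 1/D = 7.0458, i.e. 7.05 to 2 decimal places.

7.05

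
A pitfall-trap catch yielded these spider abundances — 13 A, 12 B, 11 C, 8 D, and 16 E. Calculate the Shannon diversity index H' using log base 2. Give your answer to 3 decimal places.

Total N = 13+12+11+8+16 = 60, so the proportions are 0.21667, 0.2, 0.18333, 0.13333, 0.26667 (working shown to 5 dp, full precision carried).
Each pᵢ log₂ pᵢ term: 0.21667×(-2.20645)=-0.47806, 0.2×(-2.32193)=-0.46439, 0.18333×(-2.44746)=-0.44870, 0.13333×(-2.90689)=-0.38759, 0.26667×(-1.90689)=-0.50850.
Sum = -2.28724, so H' = 2.287.

2.287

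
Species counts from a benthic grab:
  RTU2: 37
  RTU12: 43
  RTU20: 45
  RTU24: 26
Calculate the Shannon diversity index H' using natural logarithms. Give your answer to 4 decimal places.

1.3660

Total N = 37+43+45+26 = 151, so the proportions are 0.245033, 0.284768, 0.298013, 0.172185 (working shown to 6 dp, full precision carried).
Each pᵢ ln pᵢ term: 0.245033×(-1.406362)=-0.344605, 0.284768×(-1.256080)=-0.357692, 0.298013×(-1.210617)=-0.360780, 0.172185×(-1.759183)=-0.302906.
Sum = -1.365983, so H' = 1.3660.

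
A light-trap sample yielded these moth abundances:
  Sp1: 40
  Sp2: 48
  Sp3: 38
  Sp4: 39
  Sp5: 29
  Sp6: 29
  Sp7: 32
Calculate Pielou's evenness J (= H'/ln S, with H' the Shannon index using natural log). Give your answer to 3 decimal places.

Total N = 40+48+38+39+29+29+32 = 255, so the proportions are 0.15686, 0.18824, 0.14902, 0.15294, 0.11373, 0.11373, 0.12549 (working shown to 5 dp, full precision carried).
H' = −Σ pᵢ ln pᵢ = −((-0.29057) + (-0.31436) + (-0.28369) + (-0.28718) + (-0.24724) + (-0.24724) + (-0.26046)) = 1.93073.
With S = 7 species, ln S = 1.94591, so J = 1.93073/1.94591 = 0.99220, i.e. 0.992 to 3 decimal places.

0.992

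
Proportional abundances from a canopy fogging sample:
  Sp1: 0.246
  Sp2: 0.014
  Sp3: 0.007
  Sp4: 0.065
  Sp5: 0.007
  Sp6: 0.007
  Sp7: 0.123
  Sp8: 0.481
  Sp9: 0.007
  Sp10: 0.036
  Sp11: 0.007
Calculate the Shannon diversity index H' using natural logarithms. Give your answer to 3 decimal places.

Each pᵢ ln pᵢ term (working shown to 5 dp, full precision carried): 0.246×(-1.40242)=-0.34500, 0.014×(-4.26870)=-0.05976, 0.007×(-4.96185)=-0.03473, 0.065×(-2.73337)=-0.17767, 0.007×(-4.96185)=-0.03473, 0.007×(-4.96185)=-0.03473, 0.123×(-2.09557)=-0.25776, 0.481×(-0.73189)=-0.35204, 0.007×(-4.96185)=-0.03473, 0.036×(-3.32424)=-0.11967, 0.007×(-4.96185)=-0.03473.
Sum = -1.48556, so H' = 1.486.

1.486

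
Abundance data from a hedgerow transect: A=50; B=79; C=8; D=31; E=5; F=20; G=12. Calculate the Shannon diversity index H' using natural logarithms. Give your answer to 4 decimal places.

1.6076

Total N = 50+79+8+31+5+20+12 = 205, so the proportions are 0.243902, 0.385366, 0.039024, 0.15122, 0.02439, 0.097561, 0.058537 (working shown to 6 dp, full precision carried).
Each pᵢ ln pᵢ term: 0.243902×(-1.410987)=-0.344143, 0.385366×(-0.953562)=-0.367470, 0.039024×(-3.243568)=-0.126578, 0.15122×(-1.889023)=-0.285657, 0.02439×(-3.713572)=-0.090575, 0.097561×(-2.327278)=-0.227051, 0.058537×(-2.838103)=-0.166133.
Sum = -1.607608, so H' = 1.6076.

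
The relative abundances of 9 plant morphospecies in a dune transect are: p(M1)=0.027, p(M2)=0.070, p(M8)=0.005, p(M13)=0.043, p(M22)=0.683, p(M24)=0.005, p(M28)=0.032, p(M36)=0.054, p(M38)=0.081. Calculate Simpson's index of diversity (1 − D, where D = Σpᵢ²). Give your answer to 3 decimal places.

D = 0.027² + 0.07² + 0.005² + 0.043² + 0.683² + 0.005² + 0.032² + 0.054² + 0.081² = 0.00073 + 0.00490 + 0.00003 + 0.00185 + 0.46649 + 0.00003 + 0.00102 + 0.00292 + 0.00656 = 0.48452 (working shown to 5 dp, full precision carried).
So 1 − D = 0.51548, i.e. 0.515 to 3 decimal places.

0.515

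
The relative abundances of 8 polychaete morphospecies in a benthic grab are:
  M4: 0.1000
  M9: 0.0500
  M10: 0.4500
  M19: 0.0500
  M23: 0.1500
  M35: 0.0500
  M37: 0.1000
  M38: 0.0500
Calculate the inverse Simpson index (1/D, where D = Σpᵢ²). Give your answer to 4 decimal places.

3.9216

D = 0.1² + 0.05² + 0.45² + 0.05² + 0.15² + 0.05² + 0.1² + 0.05² = 0.01000000 + 0.00250000 + 0.20250000 + 0.00250000 + 0.02250000 + 0.00250000 + 0.01000000 + 0.00250000 = 0.25500000 (working shown to 8 dp, full precision carried).
So 1/D = 3.921569, i.e. 3.9216 to 4 decimal places.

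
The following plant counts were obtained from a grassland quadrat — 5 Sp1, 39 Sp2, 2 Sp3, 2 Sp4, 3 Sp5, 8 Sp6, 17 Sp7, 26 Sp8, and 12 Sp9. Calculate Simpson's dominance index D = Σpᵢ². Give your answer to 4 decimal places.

0.2105

Total N = 5+39+2+2+3+8+17+26+12 = 114, so the proportions are 0.04386, 0.342105, 0.017544, 0.017544, 0.026316, 0.070175, 0.149123, 0.22807, 0.105263 (working shown to 6 dp, full precision carried).
D = 0.04386² + 0.342105² + 0.017544² + 0.017544² + 0.026316² + 0.070175² + 0.149123² + 0.22807² + 0.105263² = 0.001924 + 0.117036 + 0.000308 + 0.000308 + 0.000693 + 0.004925 + 0.022238 + 0.052016 + 0.011080 = 0.210526.
To 4 decimal places, D = 0.2105.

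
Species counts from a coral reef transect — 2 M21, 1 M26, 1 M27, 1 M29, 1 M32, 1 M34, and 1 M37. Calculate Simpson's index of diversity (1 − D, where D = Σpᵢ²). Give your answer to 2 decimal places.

0.84

Total N = 2+1+1+1+1+1+1 = 8, so the proportions are 0.25, 0.125, 0.125, 0.125, 0.125, 0.125, 0.125 (working shown to 4 dp, full precision carried).
D = 0.25² + 0.125² + 0.125² + 0.125² + 0.125² + 0.125² + 0.125² = 0.0625 + 0.0156 + 0.0156 + 0.0156 + 0.0156 + 0.0156 + 0.0156 = 0.1562.
So 1 − D = 0.8438, i.e. 0.84 to 2 decimal places.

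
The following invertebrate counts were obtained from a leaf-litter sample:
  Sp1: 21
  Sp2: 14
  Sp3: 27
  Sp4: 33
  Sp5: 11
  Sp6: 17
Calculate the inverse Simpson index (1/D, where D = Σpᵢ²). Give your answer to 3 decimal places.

5.281

Total N = 21+14+27+33+11+17 = 123, so the proportions are 0.1707317, 0.1138211, 0.2195122, 0.2682927, 0.0894309, 0.1382114 (working shown to 7 dp, full precision carried).
D = 0.1707317² + 0.1138211² + 0.2195122² + 0.2682927² + 0.0894309² + 0.1382114² = 0.0291493 + 0.0129553 + 0.0481856 + 0.0719810 + 0.0079979 + 0.0191024 = 0.1893714.
So 1/D = 5.28063, i.e. 5.281 to 3 decimal places.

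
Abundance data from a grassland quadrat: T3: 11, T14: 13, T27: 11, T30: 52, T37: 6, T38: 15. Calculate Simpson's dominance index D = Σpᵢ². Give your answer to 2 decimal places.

Total N = 11+13+11+52+6+15 = 108, so the proportions are 0.1019, 0.1204, 0.1019, 0.4815, 0.0556, 0.1389 (working shown to 4 dp, full precision carried).
D = 0.1019² + 0.1204² + 0.1019² + 0.4815² + 0.0556² + 0.1389² = 0.0104 + 0.0145 + 0.0104 + 0.2318 + 0.0031 + 0.0193 = 0.2894.
To 2 decimal places, D = 0.29.

0.29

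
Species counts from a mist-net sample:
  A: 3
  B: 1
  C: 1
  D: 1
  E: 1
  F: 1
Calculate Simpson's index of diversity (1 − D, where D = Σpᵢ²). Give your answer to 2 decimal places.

0.78

Total N = 3+1+1+1+1+1 = 8, so the proportions are 0.375, 0.125, 0.125, 0.125, 0.125, 0.125 (working shown to 4 dp, full precision carried).
D = 0.375² + 0.125² + 0.125² + 0.125² + 0.125² + 0.125² = 0.1406 + 0.0156 + 0.0156 + 0.0156 + 0.0156 + 0.0156 = 0.2188.
So 1 − D = 0.7812, i.e. 0.78 to 2 decimal places.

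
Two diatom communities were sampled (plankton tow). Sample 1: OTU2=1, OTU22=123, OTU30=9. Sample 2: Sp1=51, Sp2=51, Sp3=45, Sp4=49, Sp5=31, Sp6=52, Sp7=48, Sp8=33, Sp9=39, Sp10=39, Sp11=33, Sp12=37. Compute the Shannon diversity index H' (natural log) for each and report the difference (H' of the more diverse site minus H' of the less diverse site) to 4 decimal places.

2.1775

Sample 1: N=133, proportions 0.007519, 0.924812, 0.067669, giving H' = 0.291299 (working shown to 6 dp, full precision carried).
Sample 2: N=508, proportions 0.100394, 0.100394, 0.088583, 0.096457, 0.061024, 0.102362, 0.094488, 0.064961, 0.076772, 0.076772, 0.064961, 0.072835, giving H' = 2.468843.
Difference = |0.291299 − 2.468843| = 2.177544, i.e. 2.1775 to 4 decimal places.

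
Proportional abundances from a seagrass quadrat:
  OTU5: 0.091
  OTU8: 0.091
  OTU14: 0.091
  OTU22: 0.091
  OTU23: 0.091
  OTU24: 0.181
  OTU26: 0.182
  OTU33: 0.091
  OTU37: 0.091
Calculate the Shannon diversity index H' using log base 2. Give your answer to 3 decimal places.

3.096

Each pᵢ log₂ pᵢ term (working shown to 5 dp, full precision carried): 0.091×(-3.45799)=-0.31468, 0.091×(-3.45799)=-0.31468, 0.091×(-3.45799)=-0.31468, 0.091×(-3.45799)=-0.31468, 0.091×(-3.45799)=-0.31468, 0.181×(-2.46594)=-0.44633, 0.182×(-2.45799)=-0.44735, 0.091×(-3.45799)=-0.31468, 0.091×(-3.45799)=-0.31468.
Sum = -3.09643, so H' = 3.096.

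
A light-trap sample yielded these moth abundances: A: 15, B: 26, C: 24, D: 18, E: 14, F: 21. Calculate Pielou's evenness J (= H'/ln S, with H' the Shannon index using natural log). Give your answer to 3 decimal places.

0.986

Total N = 15+26+24+18+14+21 = 118, so the proportions are 0.12712, 0.22034, 0.20339, 0.15254, 0.11864, 0.17797 (working shown to 5 dp, full precision carried).
H' = −Σ pᵢ ln pᵢ = −((-0.26220) + (-0.33328) + (-0.32392) + (-0.28683) + (-0.25290) + (-0.30720)) = 1.76634.
With S = 6 species, ln S = 1.79176, so J = 1.76634/1.79176 = 0.98581, i.e. 0.986 to 3 decimal places.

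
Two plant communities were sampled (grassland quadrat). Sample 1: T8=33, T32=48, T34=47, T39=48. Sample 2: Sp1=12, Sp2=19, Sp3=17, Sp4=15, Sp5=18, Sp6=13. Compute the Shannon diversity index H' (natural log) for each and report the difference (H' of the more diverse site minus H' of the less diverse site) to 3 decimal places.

0.403

Sample 1: N=176, proportions 0.1875, 0.27273, 0.26705, 0.27273, giving H' = 1.37516 (working shown to 5 dp, full precision carried).
Sample 2: N=94, proportions 0.12766, 0.20213, 0.18085, 0.15957, 0.19149, 0.1383, giving H' = 1.77819.
Difference = |1.37516 − 1.77819| = 0.40303, i.e. 0.403 to 3 decimal places.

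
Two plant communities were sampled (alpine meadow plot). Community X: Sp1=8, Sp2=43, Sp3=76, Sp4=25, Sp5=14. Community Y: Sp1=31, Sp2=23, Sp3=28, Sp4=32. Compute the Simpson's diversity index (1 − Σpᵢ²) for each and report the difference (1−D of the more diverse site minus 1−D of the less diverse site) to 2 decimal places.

Community X: N=166, proportions 0.04819, 0.25904, 0.45783, 0.1506, 0.08434, giving 1−D = 0.69117 (working shown to 5 dp, full precision carried).
Community Y: N=114, proportions 0.27193, 0.20175, 0.24561, 0.2807, giving 1−D = 0.74623.
Difference = |0.69117 − 0.74623| = 0.05506, i.e. 0.06 to 2 decimal places.

0.06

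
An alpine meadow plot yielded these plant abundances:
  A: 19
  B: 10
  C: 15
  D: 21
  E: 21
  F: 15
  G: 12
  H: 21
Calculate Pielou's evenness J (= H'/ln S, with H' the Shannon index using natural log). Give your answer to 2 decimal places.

Total N = 19+10+15+21+21+15+12+21 = 134, so the proportions are 0.14179, 0.07463, 0.11194, 0.15672, 0.15672, 0.11194, 0.08955, 0.15672 (working shown to 5 dp, full precision carried).
H' = −Σ pᵢ ln pᵢ = −((-0.27697) + (-0.19368) + (-0.24513) + (-0.29045) + (-0.29045) + (-0.24513) + (-0.21608) + (-0.29045)) = 2.04832.
With S = 8 species, ln S = 2.07944, so J = 2.04832/2.07944 = 0.98503, i.e. 0.99 to 2 decimal places.

0.99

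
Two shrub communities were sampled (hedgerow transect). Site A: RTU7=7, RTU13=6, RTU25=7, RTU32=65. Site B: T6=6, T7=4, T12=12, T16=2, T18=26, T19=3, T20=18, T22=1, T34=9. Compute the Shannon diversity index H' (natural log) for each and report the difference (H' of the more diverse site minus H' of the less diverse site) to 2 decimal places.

Site A: N=85, proportions 0.0824, 0.0706, 0.0824, 0.7647, giving H' = 0.8035 (working shown to 4 dp, full precision carried).
Site B: N=81, proportions 0.0741, 0.0494, 0.1481, 0.0247, 0.321, 0.037, 0.2222, 0.0123, 0.1111, giving H' = 1.8351.
Difference = |0.8035 − 1.8351| = 1.0316, i.e. 1.03 to 2 decimal places.

1.03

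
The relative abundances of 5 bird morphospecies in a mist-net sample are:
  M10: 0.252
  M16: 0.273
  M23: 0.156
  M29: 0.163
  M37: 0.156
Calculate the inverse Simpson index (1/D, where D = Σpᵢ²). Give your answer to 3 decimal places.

D = 0.252² + 0.273² + 0.156² + 0.163² + 0.156² = 0.0635040 + 0.0745290 + 0.0243360 + 0.0265690 + 0.0243360 = 0.2132740 (working shown to 7 dp, full precision carried).
So 1/D = 4.68880, i.e. 4.689 to 3 decimal places.

4.689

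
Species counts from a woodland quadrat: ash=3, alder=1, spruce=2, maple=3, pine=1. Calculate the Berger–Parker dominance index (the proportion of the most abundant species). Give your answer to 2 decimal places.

Total N = 3+1+2+3+1 = 10, so the proportions are 0.3, 0.1, 0.2, 0.3, 0.1 (working shown to 4 dp, full precision carried).
The largest proportion is 0.3, i.e. d = 0.30 to 2 decimal places.

0.30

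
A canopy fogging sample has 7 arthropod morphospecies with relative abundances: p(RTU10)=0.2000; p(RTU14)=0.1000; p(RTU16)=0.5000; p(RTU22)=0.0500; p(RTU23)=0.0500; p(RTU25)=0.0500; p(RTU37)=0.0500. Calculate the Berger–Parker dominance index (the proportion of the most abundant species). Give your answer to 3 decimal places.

0.500

The largest proportion is 0.5, i.e. d = 0.500 to 3 decimal places.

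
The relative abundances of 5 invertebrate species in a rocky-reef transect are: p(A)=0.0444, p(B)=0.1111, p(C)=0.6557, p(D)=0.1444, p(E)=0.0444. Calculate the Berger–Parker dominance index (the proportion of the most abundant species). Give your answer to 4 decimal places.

The largest proportion is 0.6557, i.e. d = 0.6557 to 4 decimal places.

0.6557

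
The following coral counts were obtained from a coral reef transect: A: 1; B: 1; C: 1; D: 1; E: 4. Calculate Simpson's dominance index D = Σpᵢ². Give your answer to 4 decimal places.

0.3125

Total N = 1+1+1+1+4 = 8, so the proportions are 0.125, 0.125, 0.125, 0.125, 0.5 (working shown to 6 dp, full precision carried).
D = 0.125² + 0.125² + 0.125² + 0.125² + 0.5² = 0.015625 + 0.015625 + 0.015625 + 0.015625 + 0.250000 = 0.312500.
To 4 decimal places, D = 0.3125.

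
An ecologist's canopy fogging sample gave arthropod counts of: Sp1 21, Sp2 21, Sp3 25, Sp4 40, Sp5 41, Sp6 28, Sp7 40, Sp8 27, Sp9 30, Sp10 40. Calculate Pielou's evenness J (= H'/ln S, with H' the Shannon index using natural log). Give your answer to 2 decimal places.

0.99

Total N = 21+21+25+40+41+28+40+27+30+40 = 313, so the proportions are 0.0671, 0.0671, 0.0799, 0.1278, 0.131, 0.0895, 0.1278, 0.0863, 0.0958, 0.1278 (working shown to 4 dp, full precision carried).
H' = −Σ pᵢ ln pᵢ = −((-0.1813) + (-0.1813) + (-0.2019) + (-0.2629) + (-0.2663) + (-0.2159) + (-0.2629) + (-0.2114) + (-0.2248) + (-0.2629)) = 2.2715.
With S = 10 species, ln S = 2.3026, so J = 2.2715/2.3026 = 0.9865, i.e. 0.99 to 2 decimal places.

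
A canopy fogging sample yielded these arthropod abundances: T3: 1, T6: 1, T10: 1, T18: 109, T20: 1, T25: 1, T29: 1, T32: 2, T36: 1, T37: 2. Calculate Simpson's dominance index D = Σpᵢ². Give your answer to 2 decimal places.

0.83

Total N = 1+1+1+109+1+1+1+2+1+2 = 120, so the proportions are 0.0083, 0.0083, 0.0083, 0.9083, 0.0083, 0.0083, 0.0083, 0.0167, 0.0083, 0.0167 (working shown to 4 dp, full precision carried).
D = 0.0083² + 0.0083² + 0.0083² + 0.9083² + 0.0083² + 0.0083² + 0.0083² + 0.0167² + 0.0083² + 0.0167² = 0.0001 + 0.0001 + 0.0001 + 0.8251 + 0.0001 + 0.0001 + 0.0001 + 0.0003 + 0.0001 + 0.0003 = 0.8261.
To 2 decimal places, D = 0.83.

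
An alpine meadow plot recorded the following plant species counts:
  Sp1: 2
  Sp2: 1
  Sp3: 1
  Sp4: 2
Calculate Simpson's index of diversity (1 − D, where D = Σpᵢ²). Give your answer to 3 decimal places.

Total N = 2+1+1+2 = 6, so the proportions are 0.33333, 0.16667, 0.16667, 0.33333 (working shown to 5 dp, full precision carried).
D = 0.33333² + 0.16667² + 0.16667² + 0.33333² = 0.11111 + 0.02778 + 0.02778 + 0.11111 = 0.27778.
So 1 − D = 0.72222, i.e. 0.722 to 3 decimal places.

0.722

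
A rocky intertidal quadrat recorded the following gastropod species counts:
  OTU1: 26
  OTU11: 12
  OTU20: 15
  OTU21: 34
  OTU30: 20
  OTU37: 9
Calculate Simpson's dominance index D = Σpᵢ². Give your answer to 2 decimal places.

0.20

Total N = 26+12+15+34+20+9 = 116, so the proportions are 0.2241, 0.1034, 0.1293, 0.2931, 0.1724, 0.0776 (working shown to 4 dp, full precision carried).
D = 0.2241² + 0.1034² + 0.1293² + 0.2931² + 0.1724² + 0.0776² = 0.0502 + 0.0107 + 0.0167 + 0.0859 + 0.0297 + 0.0060 = 0.1993.
To 2 decimal places, D = 0.20.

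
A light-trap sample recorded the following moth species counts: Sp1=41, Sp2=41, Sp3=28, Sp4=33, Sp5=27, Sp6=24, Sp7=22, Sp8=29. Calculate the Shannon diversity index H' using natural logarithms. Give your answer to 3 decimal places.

2.056

Total N = 41+41+28+33+27+24+22+29 = 245, so the proportions are 0.16735, 0.16735, 0.11429, 0.13469, 0.1102, 0.09796, 0.0898, 0.11837 (working shown to 5 dp, full precision carried).
Each pᵢ ln pᵢ term: 0.16735×(-1.78769)=-0.29916, 0.16735×(-1.78769)=-0.29916, 0.11429×(-2.16905)=-0.24789, 0.13469×(-2.00475)=-0.27003, 0.1102×(-2.20542)=-0.24305, 0.09796×(-2.32320)=-0.22758, 0.0898×(-2.41022)=-0.21643, 0.11837×(-2.13396)=-0.25259.
Sum = -2.05589, so H' = 2.056.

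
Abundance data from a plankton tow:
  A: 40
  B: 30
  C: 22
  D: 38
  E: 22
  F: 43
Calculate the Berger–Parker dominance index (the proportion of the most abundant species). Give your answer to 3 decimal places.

0.221

Total N = 40+30+22+38+22+43 = 195, so the proportions are 0.20513, 0.15385, 0.11282, 0.19487, 0.11282, 0.22051 (working shown to 5 dp, full precision carried).
The largest proportion is 0.22051, i.e. d = 0.221 to 3 decimal places.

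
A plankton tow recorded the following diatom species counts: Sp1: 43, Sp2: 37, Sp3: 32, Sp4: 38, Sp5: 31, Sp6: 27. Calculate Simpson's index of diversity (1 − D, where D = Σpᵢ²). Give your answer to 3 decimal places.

Total N = 43+37+32+38+31+27 = 208, so the proportions are 0.20673, 0.17788, 0.15385, 0.18269, 0.14904, 0.12981 (working shown to 5 dp, full precision carried).
D = 0.20673² + 0.17788² + 0.15385² + 0.18269² + 0.14904² + 0.12981² = 0.04274 + 0.03164 + 0.02367 + 0.03338 + 0.02221 + 0.01685 = 0.17049.
So 1 − D = 0.82951, i.e. 0.830 to 3 decimal places.

0.830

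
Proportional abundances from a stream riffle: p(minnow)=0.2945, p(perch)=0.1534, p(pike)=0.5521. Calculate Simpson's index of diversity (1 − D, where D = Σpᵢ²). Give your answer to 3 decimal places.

0.585

D = 0.2945² + 0.1534² + 0.5521² = 0.08673 + 0.02353 + 0.30481 = 0.41508 (working shown to 5 dp, full precision carried).
So 1 − D = 0.58492, i.e. 0.585 to 3 decimal places.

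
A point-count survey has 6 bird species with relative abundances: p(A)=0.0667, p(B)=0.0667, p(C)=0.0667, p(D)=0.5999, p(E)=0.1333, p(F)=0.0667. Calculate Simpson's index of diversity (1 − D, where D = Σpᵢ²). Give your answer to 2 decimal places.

D = 0.0667² + 0.0667² + 0.0667² + 0.5999² + 0.1333² + 0.0667² = 0.0044 + 0.0044 + 0.0044 + 0.3599 + 0.0178 + 0.0044 = 0.3954 (working shown to 4 dp, full precision carried).
So 1 − D = 0.6046, i.e. 0.60 to 2 decimal places.

0.60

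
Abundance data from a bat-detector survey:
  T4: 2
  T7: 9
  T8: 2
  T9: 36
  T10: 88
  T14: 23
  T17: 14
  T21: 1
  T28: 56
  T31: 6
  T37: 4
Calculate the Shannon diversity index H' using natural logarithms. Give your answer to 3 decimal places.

1.766

Total N = 2+9+2+36+88+23+14+1+56+6+4 = 241, so the proportions are 0.0083, 0.03734, 0.0083, 0.14938, 0.36515, 0.09544, 0.05809, 0.00415, 0.23237, 0.0249, 0.0166 (working shown to 5 dp, full precision carried).
Each pᵢ ln pᵢ term: 0.0083×(-4.79165)=-0.03976, 0.03734×(-3.28757)=-0.12277, 0.0083×(-4.79165)=-0.03976, 0.14938×(-1.90128)=-0.28401, 0.36515×(-1.00746)=-0.36787, 0.09544×(-2.34930)=-0.22421, 0.05809×(-2.84574)=-0.16531, 0.00415×(-5.48480)=-0.02276, 0.23237×(-1.45945)=-0.33912, 0.0249×(-3.69304)=-0.09194, 0.0166×(-4.09850)=-0.06802.
Sum = -1.76555, so H' = 1.766.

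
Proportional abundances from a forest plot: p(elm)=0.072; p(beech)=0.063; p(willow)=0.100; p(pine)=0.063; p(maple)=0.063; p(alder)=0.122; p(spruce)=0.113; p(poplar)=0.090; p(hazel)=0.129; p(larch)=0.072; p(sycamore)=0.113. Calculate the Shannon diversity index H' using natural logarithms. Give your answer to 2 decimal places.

Each pᵢ ln pᵢ term (working shown to 4 dp, full precision carried): 0.072×(-2.6311)=-0.1894, 0.063×(-2.7646)=-0.1742, 0.1×(-2.3026)=-0.2303, 0.063×(-2.7646)=-0.1742, 0.063×(-2.7646)=-0.1742, 0.122×(-2.1037)=-0.2567, 0.113×(-2.1804)=-0.2464, 0.09×(-2.4079)=-0.2167, 0.129×(-2.0479)=-0.2642, 0.072×(-2.6311)=-0.1894, 0.113×(-2.1804)=-0.2464.
Sum = -2.3620, so H' = 2.36.

2.36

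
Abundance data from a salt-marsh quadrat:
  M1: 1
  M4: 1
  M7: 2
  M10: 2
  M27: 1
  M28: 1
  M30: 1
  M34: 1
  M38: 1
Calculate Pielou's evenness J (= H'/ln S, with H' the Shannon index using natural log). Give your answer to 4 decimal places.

0.9766

Total N = 1+1+2+2+1+1+1+1+1 = 11, so the proportions are 0.090909, 0.090909, 0.181818, 0.181818, 0.090909, 0.090909, 0.090909, 0.090909, 0.090909 (working shown to 6 dp, full precision carried).
H' = −Σ pᵢ ln pᵢ = −((-0.217990) + (-0.217990) + (-0.309954) + (-0.309954) + (-0.217990) + (-0.217990) + (-0.217990) + (-0.217990) + (-0.217990)) = 2.145842.
With S = 9 species, ln S = 2.197225, so J = 2.145842/2.197225 = 0.976615, i.e. 0.9766 to 4 decimal places.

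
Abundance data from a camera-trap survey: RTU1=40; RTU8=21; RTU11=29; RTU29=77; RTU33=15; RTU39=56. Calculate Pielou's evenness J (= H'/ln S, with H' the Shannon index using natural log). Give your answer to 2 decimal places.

0.92

Total N = 40+21+29+77+15+56 = 238, so the proportions are 0.1681, 0.0882, 0.1218, 0.3235, 0.063, 0.2353 (working shown to 4 dp, full precision carried).
H' = −Σ pᵢ ln pᵢ = −((-0.2997) + (-0.2142) + (-0.2565) + (-0.3651) + (-0.1742) + (-0.3405)) = 1.6502.
With S = 6 species, ln S = 1.7918, so J = 1.6502/1.7918 = 0.9210, i.e. 0.92 to 2 decimal places.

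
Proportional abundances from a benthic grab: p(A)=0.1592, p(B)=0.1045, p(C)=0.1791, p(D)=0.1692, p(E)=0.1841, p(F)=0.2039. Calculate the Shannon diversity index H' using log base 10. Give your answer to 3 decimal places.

0.770

Each pᵢ log₁₀ pᵢ term (working shown to 5 dp, full precision carried): 0.1592×(-0.79806)=-0.12705, 0.1045×(-0.98088)=-0.10250, 0.1791×(-0.74690)=-0.13377, 0.1692×(-0.77160)=-0.13055, 0.1841×(-0.73495)=-0.13530, 0.2039×(-0.69058)=-0.14081.
Sum = -0.76999, so H' = 0.770.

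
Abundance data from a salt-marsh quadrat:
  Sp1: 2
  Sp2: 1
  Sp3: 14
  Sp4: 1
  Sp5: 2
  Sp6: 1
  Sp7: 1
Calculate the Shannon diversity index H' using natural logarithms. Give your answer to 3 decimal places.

Total N = 2+1+14+1+2+1+1 = 22, so the proportions are 0.09091, 0.04545, 0.63636, 0.04545, 0.09091, 0.04545, 0.04545 (working shown to 5 dp, full precision carried).
Each pᵢ ln pᵢ term: 0.09091×(-2.39790)=-0.21799, 0.04545×(-3.09104)=-0.14050, 0.63636×(-0.45199)=-0.28763, 0.04545×(-3.09104)=-0.14050, 0.09091×(-2.39790)=-0.21799, 0.04545×(-3.09104)=-0.14050, 0.04545×(-3.09104)=-0.14050.
Sum = -1.28562, so H' = 1.286.

1.286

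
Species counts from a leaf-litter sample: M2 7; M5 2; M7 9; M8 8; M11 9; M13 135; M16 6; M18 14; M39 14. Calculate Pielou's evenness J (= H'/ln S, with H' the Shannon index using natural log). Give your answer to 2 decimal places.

Total N = 7+2+9+8+9+135+6+14+14 = 204, so the proportions are 0.0343, 0.0098, 0.0441, 0.0392, 0.0441, 0.6618, 0.0294, 0.0686, 0.0686 (working shown to 4 dp, full precision carried).
H' = −Σ pᵢ ln pᵢ = −((-0.1157) + (-0.0453) + (-0.1377) + (-0.1270) + (-0.1377) + (-0.2732) + (-0.1037) + (-0.1839) + (-0.1839)) = 1.3081.
With S = 9 species, ln S = 2.1972, so J = 1.3081/2.1972 = 0.5953, i.e. 0.60 to 2 decimal places.

0.60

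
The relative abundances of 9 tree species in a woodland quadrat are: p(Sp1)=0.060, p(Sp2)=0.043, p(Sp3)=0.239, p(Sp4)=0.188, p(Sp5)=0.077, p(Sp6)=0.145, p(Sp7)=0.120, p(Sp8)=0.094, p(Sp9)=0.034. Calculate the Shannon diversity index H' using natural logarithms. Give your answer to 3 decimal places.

Each pᵢ ln pᵢ term (working shown to 5 dp, full precision carried): 0.06×(-2.81341)=-0.16880, 0.043×(-3.14656)=-0.13530, 0.239×(-1.43129)=-0.34208, 0.188×(-1.67131)=-0.31421, 0.077×(-2.56395)=-0.19742, 0.145×(-1.93102)=-0.28000, 0.12×(-2.12026)=-0.25443, 0.094×(-2.36446)=-0.22226, 0.034×(-3.38139)=-0.11497.
Sum = -2.02947, so H' = 2.029.

2.029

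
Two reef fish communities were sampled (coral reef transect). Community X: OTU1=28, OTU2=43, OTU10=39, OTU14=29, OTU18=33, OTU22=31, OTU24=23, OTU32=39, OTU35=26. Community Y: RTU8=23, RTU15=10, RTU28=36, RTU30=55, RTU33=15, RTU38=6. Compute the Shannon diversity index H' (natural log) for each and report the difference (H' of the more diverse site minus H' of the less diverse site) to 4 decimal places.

0.6215

Community X: N=291, proportions 0.09622, 0.147766, 0.134021, 0.099656, 0.113402, 0.106529, 0.079038, 0.134021, 0.089347, giving H' = 2.178107 (working shown to 6 dp, full precision carried).
Community Y: N=145, proportions 0.158621, 0.068966, 0.248276, 0.37931, 0.103448, 0.041379, giving H' = 1.556571.
Difference = |2.178107 − 1.556571| = 0.621536, i.e. 0.6215 to 4 decimal places.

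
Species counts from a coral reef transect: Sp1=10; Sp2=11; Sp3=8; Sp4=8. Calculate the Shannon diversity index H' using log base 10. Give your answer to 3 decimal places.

Total N = 10+11+8+8 = 37, so the proportions are 0.27027, 0.2973, 0.21622, 0.21622 (working shown to 5 dp, full precision carried).
Each pᵢ log₁₀ pᵢ term: 0.27027×(-0.56820)=-0.15357, 0.2973×(-0.52681)=-0.15662, 0.21622×(-0.66511)=-0.14381, 0.21622×(-0.66511)=-0.14381.
Sum = -0.59780, so H' = 0.598.

0.598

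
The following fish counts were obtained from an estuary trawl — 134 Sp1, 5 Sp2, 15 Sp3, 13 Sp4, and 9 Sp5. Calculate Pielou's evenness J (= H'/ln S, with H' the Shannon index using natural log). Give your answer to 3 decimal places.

Total N = 134+5+15+13+9 = 176, so the proportions are 0.76136, 0.02841, 0.08523, 0.07386, 0.05114 (working shown to 5 dp, full precision carried).
H' = −Σ pᵢ ln pᵢ = −((-0.20758) + (-0.10117) + (-0.20987) + (-0.19245) + (-0.15204)) = 0.86311.
With S = 5 species, ln S = 1.60944, so J = 0.86311/1.60944 = 0.53628, i.e. 0.536 to 3 decimal places.

0.536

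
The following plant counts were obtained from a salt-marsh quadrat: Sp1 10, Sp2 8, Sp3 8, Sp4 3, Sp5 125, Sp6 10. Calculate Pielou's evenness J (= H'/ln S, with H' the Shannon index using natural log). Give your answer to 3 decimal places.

Total N = 10+8+8+3+125+10 = 164, so the proportions are 0.06098, 0.04878, 0.04878, 0.01829, 0.7622, 0.06098 (working shown to 5 dp, full precision carried).
H' = −Σ pᵢ ln pᵢ = −((-0.17057) + (-0.14734) + (-0.14734) + (-0.07319) + (-0.20698) + (-0.17057)) = 0.91598.
With S = 6 species, ln S = 1.79176, so J = 0.91598/1.79176 = 0.51122, i.e. 0.511 to 3 decimal places.

0.511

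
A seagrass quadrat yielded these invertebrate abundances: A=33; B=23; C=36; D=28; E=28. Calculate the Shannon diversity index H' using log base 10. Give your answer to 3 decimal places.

0.694

Total N = 33+23+36+28+28 = 148, so the proportions are 0.22297, 0.15541, 0.24324, 0.18919, 0.18919 (working shown to 5 dp, full precision carried).
Each pᵢ log₁₀ pᵢ term: 0.22297×(-0.65175)=-0.14532, 0.15541×(-0.80853)=-0.12565, 0.24324×(-0.61396)=-0.14934, 0.18919×(-0.72310)=-0.13680, 0.18919×(-0.72310)=-0.13680.
Sum = -0.69392, so H' = 0.694.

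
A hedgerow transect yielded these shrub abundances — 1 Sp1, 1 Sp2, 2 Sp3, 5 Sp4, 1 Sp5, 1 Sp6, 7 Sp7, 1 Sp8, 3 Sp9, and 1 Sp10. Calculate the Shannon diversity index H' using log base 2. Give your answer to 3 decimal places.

2.871

Total N = 1+1+2+5+1+1+7+1+3+1 = 23, so the proportions are 0.04348, 0.04348, 0.08696, 0.21739, 0.04348, 0.04348, 0.30435, 0.04348, 0.13043, 0.04348 (working shown to 5 dp, full precision carried).
Each pᵢ log₂ pᵢ term: 0.04348×(-4.52356)=-0.19668, 0.04348×(-4.52356)=-0.19668, 0.08696×(-3.52356)=-0.30640, 0.21739×(-2.20163)=-0.47862, 0.04348×(-4.52356)=-0.19668, 0.04348×(-4.52356)=-0.19668, 0.30435×(-1.71621)=-0.52232, 0.04348×(-4.52356)=-0.19668, 0.13043×(-2.93860)=-0.38330, 0.04348×(-4.52356)=-0.19668.
Sum = -2.87069, so H' = 2.871.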